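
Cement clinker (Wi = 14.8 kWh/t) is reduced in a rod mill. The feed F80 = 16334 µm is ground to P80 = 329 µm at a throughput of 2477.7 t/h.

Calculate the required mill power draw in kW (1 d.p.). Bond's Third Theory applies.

W = 10 Wi (1/√P80 − 1/√F80)  [Bond]
W = 10·14.8·(1/√329 − 1/√16334) = 10·14.8·(0.047307) = 7.0015 kWh/t
Power = W × throughput = 7.0015 kWh/t × 2477.7 t/h = 17347.6 kW

P = 17347.6 kW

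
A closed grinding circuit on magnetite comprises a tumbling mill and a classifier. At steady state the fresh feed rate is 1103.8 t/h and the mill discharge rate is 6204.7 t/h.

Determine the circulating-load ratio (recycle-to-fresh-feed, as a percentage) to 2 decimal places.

M = F + R at steady state, so:
R = M − F = 6204.7 − 1103.8 = 5100.9 t/h
CL = 100·R/F = 100·5100.9/1103.8 = 462.12 %

CL = 462.12 %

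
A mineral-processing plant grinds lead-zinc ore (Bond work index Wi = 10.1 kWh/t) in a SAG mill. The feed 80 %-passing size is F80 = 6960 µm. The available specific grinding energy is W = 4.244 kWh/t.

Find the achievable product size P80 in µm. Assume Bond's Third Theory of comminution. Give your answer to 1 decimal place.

W = 10 Wi / √P80 − 10 Wi / √F80
1/√P80 = 1/√F80 + W/(10·Wi)
  = 4.2440/(10·10.1) + 1/√6960 = 0.042020 + 0.011987 = 0.054006
P80 = (1/0.054006)² = 18.5163² = 342.85 µm

P80 = 342.9 µm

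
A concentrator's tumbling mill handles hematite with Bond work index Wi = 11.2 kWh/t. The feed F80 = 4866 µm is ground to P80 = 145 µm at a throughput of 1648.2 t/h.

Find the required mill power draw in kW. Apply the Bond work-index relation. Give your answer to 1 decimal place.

W = 10 Wi (1/√P80 − 1/√F80)  [Bond]
W = 10·11.2·(1/√145 − 1/√4866) = 10·11.2·(0.068710) = 7.6955 kWh/t
Mill draw = 7.6955 × 1648.2 = 12683.7 kW

P = 12683.7 kW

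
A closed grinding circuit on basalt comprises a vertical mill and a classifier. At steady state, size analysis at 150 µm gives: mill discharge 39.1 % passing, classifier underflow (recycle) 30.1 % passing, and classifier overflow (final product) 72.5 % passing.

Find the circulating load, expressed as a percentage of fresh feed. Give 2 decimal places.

CL = 371.11 %

Two-product formula at 150 µm:
(1+r)·d = r·u + o ⇒ r = (o−d)/(d−u)
r = (72.5 − 39.1)/(39.1 − 30.1) = 33.4/9.0 = 3.7111
CL = 100·r = 371.11 %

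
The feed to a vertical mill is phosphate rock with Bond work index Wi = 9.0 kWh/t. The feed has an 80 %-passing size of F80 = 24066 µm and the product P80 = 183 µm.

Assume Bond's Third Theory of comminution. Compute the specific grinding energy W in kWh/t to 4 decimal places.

W = 10 Wi (1/√P80 − 1/√F80)  [Bond]
1/√183 = 0.073922;  1/√24066 = 0.006446
W = 10·9.0·(0.073922 − 0.006446) = 6.0728 kWh/t

W = 6.0728 kWh/t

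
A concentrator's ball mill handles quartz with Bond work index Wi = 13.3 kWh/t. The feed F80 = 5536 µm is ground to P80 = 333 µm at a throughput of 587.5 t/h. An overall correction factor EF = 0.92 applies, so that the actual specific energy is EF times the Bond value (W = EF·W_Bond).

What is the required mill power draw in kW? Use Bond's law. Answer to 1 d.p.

W_Bond = 10·Wi·(1/√P₈₀ − 1/√F₈₀)
W = 10·13.3·(1/√333 − 1/√5536) = 10·13.3·(0.041360) = 5.5008 kWh/t
Corrected W = EF·W_Bond = 0.92·5.5008 = 5.0608 kWh/t
P = W·T = 5.0608·587.5 = 2973.2 kW

P = 2973.2 kW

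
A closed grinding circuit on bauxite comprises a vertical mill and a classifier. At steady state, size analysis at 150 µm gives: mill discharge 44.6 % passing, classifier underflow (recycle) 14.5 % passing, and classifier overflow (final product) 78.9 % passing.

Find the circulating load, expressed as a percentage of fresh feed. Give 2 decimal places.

CL = 113.95 %

Let r = R/F. Size balance at 150 µm:
(1+r)·d = r·u + o ⇒ r = (o−d)/(d−u)
r = (78.9 − 44.6)/(44.6 − 14.5) = 34.3/30.1 = 1.1395
CL = 100·r = 113.95 %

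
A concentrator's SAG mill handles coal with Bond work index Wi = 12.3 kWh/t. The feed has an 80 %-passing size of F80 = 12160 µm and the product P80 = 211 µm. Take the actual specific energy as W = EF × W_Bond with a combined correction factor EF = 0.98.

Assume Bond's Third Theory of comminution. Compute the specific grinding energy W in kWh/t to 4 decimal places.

W = 10 Wi (1/√P80 − 1/√F80)  [Bond]
1/√211 = 0.068843;  1/√12160 = 0.009068
W = 10·12.3·(0.068843 − 0.009068) = 7.3522 kWh/t
Apply correction: 7.3522 × 0.98 = 7.2052 kWh/t

W = 7.2052 kWh/t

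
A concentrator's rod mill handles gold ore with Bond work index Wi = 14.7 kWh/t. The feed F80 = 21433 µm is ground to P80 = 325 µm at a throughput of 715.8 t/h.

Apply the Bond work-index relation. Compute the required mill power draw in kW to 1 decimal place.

W = 10 Wi (1/√P80 − 1/√F80)  [Bond]
W = 10·14.7·(1/√325 − 1/√21433) = 10·14.7·(0.048639) = 7.1500 kWh/t
Power = W × throughput = 7.1500 kWh/t × 715.8 t/h = 5118.0 kW

P = 5118.0 kW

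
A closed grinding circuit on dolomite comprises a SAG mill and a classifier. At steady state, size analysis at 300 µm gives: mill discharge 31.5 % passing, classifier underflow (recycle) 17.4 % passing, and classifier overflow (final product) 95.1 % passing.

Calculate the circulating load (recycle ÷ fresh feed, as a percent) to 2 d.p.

Let r = R/F. Size balance at 300 µm:
Fd + Rd = Ru + Fo ⇒ R/F = (o−d)/(d−u)
r = (95.1 − 31.5)/(31.5 − 17.4) = 63.6/14.1 = 4.5106
CL = 100·r = 451.06 %

CL = 451.06 %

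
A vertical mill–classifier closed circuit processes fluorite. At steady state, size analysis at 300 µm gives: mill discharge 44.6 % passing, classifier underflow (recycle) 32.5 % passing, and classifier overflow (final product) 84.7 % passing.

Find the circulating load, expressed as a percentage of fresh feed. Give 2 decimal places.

Let r = R/F. Size balance at 300 µm:
r = (o − d)/(d − u)
r = (84.7 − 44.6)/(44.6 − 32.5) = 40.1/12.1 = 3.3140
CL = 100·r = 331.40 %

CL = 331.40 %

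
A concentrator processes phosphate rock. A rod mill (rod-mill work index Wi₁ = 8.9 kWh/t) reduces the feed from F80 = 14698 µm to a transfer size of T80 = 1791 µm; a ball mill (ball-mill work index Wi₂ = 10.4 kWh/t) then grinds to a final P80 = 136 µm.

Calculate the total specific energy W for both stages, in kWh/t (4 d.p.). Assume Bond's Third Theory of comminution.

W = 7.8294 kWh/t

W_Bond = 10·Wi·(1/√P₈₀ − 1/√F₈₀)
Stage 1 (14698→1791 µm, Wi₁=8.9): W₁ = 10·8.9·(0.023629 − 0.008248) = 1.3689 kWh/t
Stage 2 (1791→136 µm, Wi₂=10.4): W₂ = 10·10.4·(0.085749 − 0.023629) = 6.4605 kWh/t
W = W₁ + W₂ = 1.3689 + 6.4605 = 7.8294 kWh/t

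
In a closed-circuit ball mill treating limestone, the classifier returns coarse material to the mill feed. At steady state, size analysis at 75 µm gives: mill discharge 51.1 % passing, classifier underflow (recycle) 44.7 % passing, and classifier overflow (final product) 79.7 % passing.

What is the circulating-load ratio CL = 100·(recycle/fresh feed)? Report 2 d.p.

CL = 446.88 %

Balance %-passing 75 µm (r = R/F):
(1+r)·d = r·u + o ⇒ r = (o−d)/(d−u)
r = (79.7 − 51.1)/(51.1 − 44.7) = 28.6/6.4 = 4.4688
CL = 100·r = 446.88 %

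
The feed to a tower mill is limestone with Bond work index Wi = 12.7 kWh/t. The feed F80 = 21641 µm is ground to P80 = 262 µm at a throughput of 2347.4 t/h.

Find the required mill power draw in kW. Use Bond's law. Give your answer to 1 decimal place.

W_Bond = 10·Wi·(1/√P₈₀ − 1/√F₈₀)
W = 10·12.7·(1/√262 − 1/√21641) = 10·12.7·(0.054983) = 6.9828 kWh/t
Mill draw = 6.9828 × 2347.4 = 16391.4 kW

P = 16391.4 kW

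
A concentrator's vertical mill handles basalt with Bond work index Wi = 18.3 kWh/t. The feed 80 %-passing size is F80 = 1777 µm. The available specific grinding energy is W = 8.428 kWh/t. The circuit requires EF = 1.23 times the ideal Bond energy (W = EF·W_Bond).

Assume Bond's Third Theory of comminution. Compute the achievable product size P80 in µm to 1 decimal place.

W = 10 Wi (P80^-0.5 − F80^-0.5)
W_Bond = W / EF = 8.428 / 1.23 = 6.8520 kWh/t
P80^-0.5 = F80^-0.5 + W_Bond/(10 Wi)
  = 6.8520/(10·18.3) + 1/√1777 = 0.037443 + 0.023722 = 0.061165
P80 = (1/0.061165)² = 16.3492² = 267.30 µm

P80 = 267.3 µm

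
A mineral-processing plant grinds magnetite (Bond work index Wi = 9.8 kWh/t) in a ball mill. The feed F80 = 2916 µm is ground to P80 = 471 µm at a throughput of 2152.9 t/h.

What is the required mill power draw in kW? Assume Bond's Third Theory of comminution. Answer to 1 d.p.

P = 5814.5 kW

W = 10 Wi / √P80 − 10 Wi / √F80
W = 10·9.8·(1/√471 − 1/√2916) = 10·9.8·(0.027559) = 2.7008 kWh/t
P = W·T = 2.7008·2152.9 = 5814.5 kW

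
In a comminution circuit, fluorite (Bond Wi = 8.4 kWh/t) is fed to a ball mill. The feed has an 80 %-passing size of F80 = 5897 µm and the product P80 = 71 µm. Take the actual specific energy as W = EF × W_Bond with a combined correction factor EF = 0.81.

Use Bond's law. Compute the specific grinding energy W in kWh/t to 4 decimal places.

W = 7.1888 kWh/t

Bond:  W = 10 Wi (1/√P − 1/√F)
1/√71 = 0.118678;  1/√5897 = 0.013022
W = 10·8.4·(0.118678 − 0.013022) = 8.8751 kWh/t
W_actual = 0.81 × 8.8751 = 7.1888 kWh/t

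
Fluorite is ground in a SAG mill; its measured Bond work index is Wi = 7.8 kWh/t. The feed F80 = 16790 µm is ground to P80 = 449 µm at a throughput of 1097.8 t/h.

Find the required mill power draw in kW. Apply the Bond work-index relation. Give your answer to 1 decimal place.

Bond: W = 10·Wi·(1/√P80 − 1/√F80)
W = 10·7.8·(1/√449 − 1/√16790) = 10·7.8·(0.039475) = 3.0791 kWh/t
P = W·T = 3.0791·1097.8 = 3380.2 kW

P = 3380.2 kW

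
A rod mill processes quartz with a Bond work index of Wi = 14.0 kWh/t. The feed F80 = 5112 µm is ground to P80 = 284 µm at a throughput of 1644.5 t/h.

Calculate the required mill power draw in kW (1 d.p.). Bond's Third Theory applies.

W_Bond = 10·Wi·(1/√P₈₀ − 1/√F₈₀)
W = 10·14.0·(1/√284 − 1/√5112) = 10·14.0·(0.045353) = 6.3494 kWh/t
Power = W × throughput = 6.3494 kWh/t × 1644.5 t/h = 10441.6 kW

P = 10441.6 kW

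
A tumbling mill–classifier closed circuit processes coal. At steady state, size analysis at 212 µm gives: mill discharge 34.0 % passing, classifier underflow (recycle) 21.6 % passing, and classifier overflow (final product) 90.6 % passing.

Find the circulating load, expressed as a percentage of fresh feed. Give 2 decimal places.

Let r = R/F. Size balance at 212 µm:
(1+r)·d = r·u + o ⇒ r = (o−d)/(d−u)
r = (90.6 − 34.0)/(34.0 − 21.6) = 56.6/12.4 = 4.5645
CL = 100·r = 456.45 %

CL = 456.45 %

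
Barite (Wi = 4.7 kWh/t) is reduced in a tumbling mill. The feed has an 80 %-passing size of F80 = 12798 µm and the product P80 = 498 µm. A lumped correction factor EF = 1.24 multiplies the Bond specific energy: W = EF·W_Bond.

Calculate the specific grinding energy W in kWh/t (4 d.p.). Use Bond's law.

W = 2.0964 kWh/t

Bond:  W = 10 Wi (1/√P − 1/√F)
1/√498 = 0.044811;  1/√12798 = 0.008840
W = 10·4.7·(0.044811 − 0.008840) = 1.6907 kWh/t
With EF = 1.24: W = 1.6907·1.24 = 2.0964 kWh/t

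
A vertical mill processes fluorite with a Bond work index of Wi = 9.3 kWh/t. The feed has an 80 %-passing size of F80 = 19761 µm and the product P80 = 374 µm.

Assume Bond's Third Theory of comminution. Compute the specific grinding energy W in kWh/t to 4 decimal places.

Bond:  W = 10 Wi (1/√P − 1/√F)
1/√374 = 0.051709;  1/√19761 = 0.007114
W = 10·9.3·(0.051709 − 0.007114) = 4.1473 kWh/t

W = 4.1473 kWh/t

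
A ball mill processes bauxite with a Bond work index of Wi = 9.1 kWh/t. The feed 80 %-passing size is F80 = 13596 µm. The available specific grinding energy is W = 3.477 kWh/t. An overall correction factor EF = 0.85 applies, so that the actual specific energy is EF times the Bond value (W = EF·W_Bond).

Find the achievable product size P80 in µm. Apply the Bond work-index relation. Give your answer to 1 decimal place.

W = 10 Wi (1/√P80 − 1/√F80)  [Bond]
W_Bond = W / EF = 3.477 / 0.85 = 4.0906 kWh/t
⇒ 1/√P80 = W_Bond/(10·Wi) + 1/√F80
  = 4.0906/(10·9.1) + 1/√13596 = 0.044952 + 0.008576 = 0.053528
P80 = (1/0.053528)² = 18.6819² = 349.01 µm

P80 = 349.0 µm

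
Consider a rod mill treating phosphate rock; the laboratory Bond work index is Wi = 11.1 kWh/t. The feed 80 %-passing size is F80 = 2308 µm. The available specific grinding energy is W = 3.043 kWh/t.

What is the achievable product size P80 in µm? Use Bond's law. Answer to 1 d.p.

P80 = 429.9 µm

Bond: W = 10·Wi·(1/√P80 − 1/√F80)
P80^(−½) = W/(10 Wi) + F80^(−½)
  = 3.0430/(10·11.1) + 1/√2308 = 0.027414 + 0.020815 = 0.048230
P80 = (1/0.048230)² = 20.7341² = 429.90 µm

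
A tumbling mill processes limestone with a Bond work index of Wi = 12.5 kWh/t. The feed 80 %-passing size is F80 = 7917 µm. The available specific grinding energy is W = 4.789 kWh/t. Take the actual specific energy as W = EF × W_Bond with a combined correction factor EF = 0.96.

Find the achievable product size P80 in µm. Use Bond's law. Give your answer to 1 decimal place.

P80 = 382.3 µm

W = 10 Wi (1/√P80 − 1/√F80)  [Bond]
W_Bond = W / EF = 4.789 / 0.96 = 4.9885 kWh/t
P80^(−½) = W_Bond/(10 Wi) + F80^(−½)
  = 4.9885/(10·12.5) + 1/√7917 = 0.039908 + 0.011239 = 0.051147
P80 = (1/0.051147)² = 19.5514² = 382.26 µm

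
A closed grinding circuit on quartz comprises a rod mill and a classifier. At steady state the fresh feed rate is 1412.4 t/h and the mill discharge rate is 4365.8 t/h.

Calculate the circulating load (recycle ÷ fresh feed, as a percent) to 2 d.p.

CL = 209.11 %

M = F + R at steady state, so:
R = M − F = 4365.8 − 1412.4 = 2953.4 t/h
CL = 100·R/F = 100·2953.4/1412.4 = 209.11 %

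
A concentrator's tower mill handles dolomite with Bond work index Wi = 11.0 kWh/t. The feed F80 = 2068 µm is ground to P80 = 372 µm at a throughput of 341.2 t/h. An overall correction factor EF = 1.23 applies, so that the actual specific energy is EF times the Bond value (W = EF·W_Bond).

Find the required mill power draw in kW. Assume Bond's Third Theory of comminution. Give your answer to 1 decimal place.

P = 1378.4 kW

Bond: W = 10·Wi·(1/√P80 − 1/√F80)
W = 10·11.0·(1/√372 − 1/√2068) = 10·11.0·(0.029858) = 3.2843 kWh/t
Apply correction: 3.2843 × 1.23 = 4.0397 kWh/t
P = W·T = 4.0397·341.2 = 1378.4 kW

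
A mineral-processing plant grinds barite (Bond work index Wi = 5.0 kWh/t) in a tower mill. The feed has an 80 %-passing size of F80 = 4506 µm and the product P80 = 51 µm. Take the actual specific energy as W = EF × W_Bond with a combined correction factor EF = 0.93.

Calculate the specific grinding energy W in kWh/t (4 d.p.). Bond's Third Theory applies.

W = 5.8186 kWh/t

Bond: W = 10·Wi·(1/√P80 − 1/√F80)
1/√51 = 0.140028;  1/√4506 = 0.014897
W = 10·5.0·(0.140028 − 0.014897) = 6.2565 kWh/t
W_actual = 0.93 × 6.2565 = 5.8186 kWh/t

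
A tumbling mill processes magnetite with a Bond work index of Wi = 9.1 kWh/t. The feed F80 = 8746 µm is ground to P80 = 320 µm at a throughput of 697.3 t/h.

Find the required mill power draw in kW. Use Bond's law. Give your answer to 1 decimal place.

P = 2868.7 kW

W = 10 Wi / √P80 − 10 Wi / √F80
W = 10·9.1·(1/√320 − 1/√8746) = 10·9.1·(0.045209) = 4.1140 kWh/t
P_mill = W·ṁ = 4.1140·697.3 = 2868.7 kW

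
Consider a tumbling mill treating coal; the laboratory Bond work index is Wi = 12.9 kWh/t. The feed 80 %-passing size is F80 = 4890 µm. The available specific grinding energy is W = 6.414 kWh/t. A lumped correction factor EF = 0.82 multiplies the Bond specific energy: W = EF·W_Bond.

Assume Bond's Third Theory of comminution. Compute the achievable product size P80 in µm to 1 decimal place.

W = 10·Wi·[P80^(−½) − F80^(−½)]
W_Bond = W / EF = 6.414 / 0.82 = 7.8220 kWh/t
P80^-0.5 = F80^-0.5 + W_Bond/(10 Wi)
  = 7.8220/(10·12.9) + 1/√4890 = 0.060635 + 0.014300 = 0.074936
P80 = (1/0.074936)² = 13.3448² = 178.08 µm

P80 = 178.1 µm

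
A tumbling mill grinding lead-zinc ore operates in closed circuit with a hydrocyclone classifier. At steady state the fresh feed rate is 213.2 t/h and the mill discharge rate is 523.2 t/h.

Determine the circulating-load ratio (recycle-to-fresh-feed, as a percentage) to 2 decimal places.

CL = 145.40 %

M = F + R at steady state, so:
R = M − F = 523.2 − 213.2 = 310.0 t/h
CL = 100·R/F = 100·310.0/213.2 = 145.40 %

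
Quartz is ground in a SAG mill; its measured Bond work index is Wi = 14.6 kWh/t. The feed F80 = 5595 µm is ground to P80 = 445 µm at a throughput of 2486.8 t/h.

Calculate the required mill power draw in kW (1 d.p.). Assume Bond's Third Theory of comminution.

P = 12357.4 kW

W = 10·Wi·[P80^(−½) − F80^(−½)]
W = 10·14.6·(1/√445 − 1/√5595) = 10·14.6·(0.034036) = 4.9692 kWh/t
P_mill = W·ṁ = 4.9692·2486.8 = 12357.4 kW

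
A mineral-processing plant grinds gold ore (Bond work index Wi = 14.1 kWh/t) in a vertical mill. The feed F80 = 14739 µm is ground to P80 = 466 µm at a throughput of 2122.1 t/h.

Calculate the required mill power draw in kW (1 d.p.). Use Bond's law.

Bond:  W = 10 Wi (1/√P − 1/√F)
W = 10·14.1·(1/√466 − 1/√14739) = 10·14.1·(0.038087) = 5.3703 kWh/t
Mill draw = 5.3703 × 2122.1 = 11396.3 kW

P = 11396.3 kW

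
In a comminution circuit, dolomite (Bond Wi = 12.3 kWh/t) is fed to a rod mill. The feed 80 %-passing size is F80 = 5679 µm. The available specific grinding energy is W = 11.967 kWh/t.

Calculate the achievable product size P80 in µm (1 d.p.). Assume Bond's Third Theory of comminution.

W_Bond = 10·Wi·(1/√P₈₀ − 1/√F₈₀)
1/√P80 = 1/√F80 + W/(10·Wi)
  = 11.9670/(10·12.3) + 1/√5679 = 0.097293 + 0.013270 = 0.110562
P80 = (1/0.110562)² = 9.0447² = 81.81 µm

P80 = 81.8 µm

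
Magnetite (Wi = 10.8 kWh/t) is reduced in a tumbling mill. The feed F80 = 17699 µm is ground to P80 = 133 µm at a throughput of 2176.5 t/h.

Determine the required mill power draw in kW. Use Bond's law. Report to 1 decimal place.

P = 18615.6 kW

Bond:  W = 10 Wi (1/√P − 1/√F)
W = 10·10.8·(1/√133 − 1/√17699) = 10·10.8·(0.079194) = 8.5530 kWh/t
Power = W × throughput = 8.5530 kWh/t × 2176.5 t/h = 18615.6 kW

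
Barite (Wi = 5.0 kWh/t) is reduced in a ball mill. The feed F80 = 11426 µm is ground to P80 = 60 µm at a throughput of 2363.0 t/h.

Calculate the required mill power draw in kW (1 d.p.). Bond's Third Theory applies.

W = 10 Wi (1/√P80 − 1/√F80)  [Bond]
W = 10·5.0·(1/√60 − 1/√11426) = 10·5.0·(0.119744) = 5.9872 kWh/t
P = W·T = 5.9872·2363.0 = 14147.8 kW

P = 14147.8 kW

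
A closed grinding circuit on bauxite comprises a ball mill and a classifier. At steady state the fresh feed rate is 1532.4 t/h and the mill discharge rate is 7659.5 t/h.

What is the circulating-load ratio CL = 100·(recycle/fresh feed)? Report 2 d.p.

CL = 399.84 %

Steady state: M = F + R.
R = M − F = 7659.5 − 1532.4 = 6127.1 t/h
CL = 100·R/F = 100·6127.1/1532.4 = 399.84 %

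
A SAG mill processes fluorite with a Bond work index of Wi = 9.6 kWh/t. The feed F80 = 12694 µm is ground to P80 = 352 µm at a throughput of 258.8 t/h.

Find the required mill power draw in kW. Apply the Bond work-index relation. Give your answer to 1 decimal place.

P = 1103.7 kW

W = 10·Wi·[P80^(−½) − F80^(−½)]
W = 10·9.6·(1/√352 − 1/√12694) = 10·9.6·(0.044425) = 4.2648 kWh/t
Power = W × throughput = 4.2648 kWh/t × 258.8 t/h = 1103.7 kW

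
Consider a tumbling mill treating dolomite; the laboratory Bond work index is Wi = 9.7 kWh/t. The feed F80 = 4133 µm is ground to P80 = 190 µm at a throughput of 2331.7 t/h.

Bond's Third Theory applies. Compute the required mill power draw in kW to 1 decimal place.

P = 12890.3 kW

W = 10·Wi·[P80^(−½) − F80^(−½)]
W = 10·9.7·(1/√190 − 1/√4133) = 10·9.7·(0.056993) = 5.5283 kWh/t
Power = W × throughput = 5.5283 kWh/t × 2331.7 t/h = 12890.3 kW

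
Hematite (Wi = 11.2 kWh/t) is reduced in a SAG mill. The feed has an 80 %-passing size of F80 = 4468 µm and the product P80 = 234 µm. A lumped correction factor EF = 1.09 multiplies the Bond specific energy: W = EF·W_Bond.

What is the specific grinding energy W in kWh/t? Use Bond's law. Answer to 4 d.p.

Bond: W = 10·Wi·(1/√P80 − 1/√F80)
1/√234 = 0.065372;  1/√4468 = 0.014960
W = 10·11.2·(0.065372 − 0.014960) = 5.6461 kWh/t
W_actual = 1.09 × 5.6461 = 6.1543 kWh/t

W = 6.1543 kWh/t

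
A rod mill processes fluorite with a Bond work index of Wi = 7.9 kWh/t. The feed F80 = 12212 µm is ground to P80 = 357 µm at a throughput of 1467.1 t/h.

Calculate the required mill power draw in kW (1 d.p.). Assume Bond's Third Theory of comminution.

W = 10 Wi (1/√P80 − 1/√F80)  [Bond]
W = 10·7.9·(1/√357 − 1/√12212) = 10·7.9·(0.043876) = 3.4662 kWh/t
P = W·T = 3.4662·1467.1 = 5085.3 kW

P = 5085.3 kW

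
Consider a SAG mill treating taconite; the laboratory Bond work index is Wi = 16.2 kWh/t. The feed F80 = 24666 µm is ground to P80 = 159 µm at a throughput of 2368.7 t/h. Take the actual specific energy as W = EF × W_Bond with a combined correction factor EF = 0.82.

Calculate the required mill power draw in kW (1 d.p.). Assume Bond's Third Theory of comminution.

Bond: W = 10·Wi·(1/√P80 − 1/√F80)
W = 10·16.2·(1/√159 − 1/√24666) = 10·16.2·(0.072938) = 11.8159 kWh/t
With EF = 0.82: W = 11.8159·0.82 = 9.6891 kWh/t
P_mill = W·ṁ = 9.6891·2368.7 = 22950.5 kW

P = 22950.5 kW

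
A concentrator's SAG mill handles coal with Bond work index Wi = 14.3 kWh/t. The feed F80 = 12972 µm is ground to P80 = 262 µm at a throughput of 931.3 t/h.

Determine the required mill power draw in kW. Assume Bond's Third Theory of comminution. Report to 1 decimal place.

P = 7058.3 kW

W = 10·Wi·[P80^(−½) − F80^(−½)]
W = 10·14.3·(1/√262 − 1/√12972) = 10·14.3·(0.053000) = 7.5790 kWh/t
P_mill = W·ṁ = 7.5790·931.3 = 7058.3 kW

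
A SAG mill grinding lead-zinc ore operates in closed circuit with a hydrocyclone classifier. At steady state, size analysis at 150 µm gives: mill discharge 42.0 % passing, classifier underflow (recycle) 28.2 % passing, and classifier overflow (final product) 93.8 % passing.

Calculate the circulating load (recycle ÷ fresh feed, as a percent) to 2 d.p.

CL = 375.36 %

Mass balance on the −150 µm fraction:
Fd + Rd = Ru + Fo ⇒ R/F = (o−d)/(d−u)
r = (93.8 − 42.0)/(42.0 − 28.2) = 51.8/13.8 = 3.7536
CL = 100·r = 375.36 %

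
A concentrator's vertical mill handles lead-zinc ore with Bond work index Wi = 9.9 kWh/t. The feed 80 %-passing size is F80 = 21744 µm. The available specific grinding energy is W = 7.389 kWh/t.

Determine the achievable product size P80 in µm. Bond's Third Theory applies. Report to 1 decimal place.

P80 = 150.9 µm

W = 10 Wi (P80^-0.5 − F80^-0.5)
P80^(−½) = W/(10 Wi) + F80^(−½)
  = 7.3890/(10·9.9) + 1/√21744 = 0.074636 + 0.006782 = 0.081418
P80 = (1/0.081418)² = 12.2823² = 150.86 µm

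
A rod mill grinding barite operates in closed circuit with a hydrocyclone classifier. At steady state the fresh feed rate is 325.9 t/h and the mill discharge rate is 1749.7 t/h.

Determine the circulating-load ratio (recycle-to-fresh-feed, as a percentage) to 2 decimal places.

Steady state: M = F + R.
R = M − F = 1749.7 − 325.9 = 1423.8 t/h
CL = 100·R/F = 100·1423.8/325.9 = 436.88 %

CL = 436.88 %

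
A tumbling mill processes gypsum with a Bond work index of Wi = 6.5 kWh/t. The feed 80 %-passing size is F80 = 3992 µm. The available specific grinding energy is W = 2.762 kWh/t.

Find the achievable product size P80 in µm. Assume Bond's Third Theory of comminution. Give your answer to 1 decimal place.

Bond: W = 10·Wi·(1/√P80 − 1/√F80)
⇒ 1/√P80 = W/(10 Wi) + 1/√F80
  = 2.7620/(10·6.5) + 1/√3992 = 0.042492 + 0.015827 = 0.058320
P80 = (1/0.058320)² = 17.1469² = 294.02 µm

P80 = 294.0 µm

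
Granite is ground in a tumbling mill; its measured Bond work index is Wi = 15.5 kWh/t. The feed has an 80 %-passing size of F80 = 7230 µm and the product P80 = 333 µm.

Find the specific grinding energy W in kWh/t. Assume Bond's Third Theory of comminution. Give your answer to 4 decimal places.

Bond: W = 10·Wi·(1/√P80 − 1/√F80)
1/√333 = 0.054800;  1/√7230 = 0.011761
W = 10·15.5·(0.054800 − 0.011761) = 6.6710 kWh/t

W = 6.6710 kWh/t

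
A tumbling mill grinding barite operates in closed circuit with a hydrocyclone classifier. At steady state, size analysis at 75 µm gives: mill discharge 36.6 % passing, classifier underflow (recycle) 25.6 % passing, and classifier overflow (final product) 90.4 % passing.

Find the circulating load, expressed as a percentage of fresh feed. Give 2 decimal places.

CL = 489.09 %

Let r = R/F. Size balance at 75 µm:
r = (o − d)/(d − u)
r = (90.4 − 36.6)/(36.6 − 25.6) = 53.8/11.0 = 4.8909
CL = 100·r = 489.09 %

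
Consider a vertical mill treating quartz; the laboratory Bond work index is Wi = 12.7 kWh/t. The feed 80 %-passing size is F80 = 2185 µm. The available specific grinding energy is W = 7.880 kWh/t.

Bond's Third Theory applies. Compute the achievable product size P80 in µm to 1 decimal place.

W = 10·Wi·[P80^(−½) − F80^(−½)]
P80^-0.5 = F80^-0.5 + W/(10 Wi)
  = 7.8800/(10·12.7) + 1/√2185 = 0.062047 + 0.021393 = 0.083440
P80 = (1/0.083440)² = 11.9846² = 143.63 µm

P80 = 143.6 µm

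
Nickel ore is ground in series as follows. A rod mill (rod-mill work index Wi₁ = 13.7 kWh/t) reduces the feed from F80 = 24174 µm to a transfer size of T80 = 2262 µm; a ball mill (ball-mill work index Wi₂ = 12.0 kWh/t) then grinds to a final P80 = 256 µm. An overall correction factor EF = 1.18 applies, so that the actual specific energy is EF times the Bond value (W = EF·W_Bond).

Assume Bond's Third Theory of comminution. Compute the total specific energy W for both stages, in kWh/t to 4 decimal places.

W = 10 Wi (P80^-0.5 − F80^-0.5)
Stage 1 (24174→2262 µm, Wi₁=13.7): W₁ = 10·13.7·(0.021026 − 0.006432) = 1.9994 kWh/t
Stage 2 (2262→256 µm, Wi₂=12.0): W₂ = 10·12.0·(0.062500 − 0.021026) = 4.9769 kWh/t
W = W₁ + W₂ = 1.9994 + 4.9769 = 6.9763 kWh/t
Corrected W = EF·W_Bond = 1.18·6.9763 = 8.2320 kWh/t

W = 8.2320 kWh/t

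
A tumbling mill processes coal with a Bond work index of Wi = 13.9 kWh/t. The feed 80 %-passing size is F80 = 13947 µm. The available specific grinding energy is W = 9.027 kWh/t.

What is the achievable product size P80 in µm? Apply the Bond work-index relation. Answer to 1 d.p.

P80 = 185.6 µm

W = 10·Wi·[P80^(−½) − F80^(−½)]
1/√P80 = 1/√F80 + W/(10·Wi)
  = 9.0270/(10·13.9) + 1/√13947 = 0.064942 + 0.008468 = 0.073410
P80 = (1/0.073410)² = 13.6221² = 185.56 µm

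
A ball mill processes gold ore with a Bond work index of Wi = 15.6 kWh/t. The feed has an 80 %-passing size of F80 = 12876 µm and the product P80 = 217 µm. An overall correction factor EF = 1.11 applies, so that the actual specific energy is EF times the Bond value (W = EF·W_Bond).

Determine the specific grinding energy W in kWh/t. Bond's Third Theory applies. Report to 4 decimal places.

W = 10 Wi (1/√P80 − 1/√F80)  [Bond]
1/√217 = 0.067884;  1/√12876 = 0.008813
W = 10·15.6·(0.067884 − 0.008813) = 9.2152 kWh/t
Corrected W = EF·W_Bond = 1.11·9.2152 = 10.2289 kWh/t

W = 10.2289 kWh/t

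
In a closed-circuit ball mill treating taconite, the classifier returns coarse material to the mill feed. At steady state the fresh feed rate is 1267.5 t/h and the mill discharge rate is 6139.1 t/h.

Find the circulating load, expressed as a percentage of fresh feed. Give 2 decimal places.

Discharge = new feed + return, hence
R = M − F = 6139.1 − 1267.5 = 4871.6 t/h
CL = 100·R/F = 100·4871.6/1267.5 = 384.35 %

CL = 384.35 %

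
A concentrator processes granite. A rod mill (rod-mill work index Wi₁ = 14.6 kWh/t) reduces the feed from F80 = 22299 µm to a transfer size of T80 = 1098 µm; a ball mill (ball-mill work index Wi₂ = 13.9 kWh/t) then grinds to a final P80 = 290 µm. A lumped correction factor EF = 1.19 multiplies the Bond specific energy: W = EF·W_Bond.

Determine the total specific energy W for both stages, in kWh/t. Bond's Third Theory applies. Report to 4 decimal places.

W = 8.8011 kWh/t

W_Bond = 10·Wi·(1/√P₈₀ − 1/√F₈₀)
Stage 1 (22299→1098 µm, Wi₁=14.6): W₁ = 10·14.6·(0.030179 − 0.006697) = 3.4284 kWh/t
Stage 2 (1098→290 µm, Wi₂=13.9): W₂ = 10·13.9·(0.058722 − 0.030179) = 3.9675 kWh/t
W = W₁ + W₂ = 3.4284 + 3.9675 = 7.3959 kWh/t
W_actual = 1.19 × 7.3959 = 8.8011 kWh/t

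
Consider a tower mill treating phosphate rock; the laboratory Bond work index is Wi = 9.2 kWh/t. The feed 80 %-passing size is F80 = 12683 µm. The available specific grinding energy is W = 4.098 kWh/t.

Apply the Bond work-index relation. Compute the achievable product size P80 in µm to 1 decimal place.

W_Bond = 10·Wi·(1/√P₈₀ − 1/√F₈₀)
⇒ 1/√P80 = W/(10 Wi) + 1/√F80
  = 4.0980/(10·9.2) + 1/√12683 = 0.044543 + 0.008880 = 0.053423
P80 = (1/0.053423)² = 18.7185² = 350.38 µm

P80 = 350.4 µm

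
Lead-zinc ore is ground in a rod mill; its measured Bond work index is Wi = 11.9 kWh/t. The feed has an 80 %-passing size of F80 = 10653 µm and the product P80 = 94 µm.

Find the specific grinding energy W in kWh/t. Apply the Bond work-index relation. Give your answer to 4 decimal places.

W = 10·Wi·[P80^(−½) − F80^(−½)]
1/√94 = 0.103142;  1/√10653 = 0.009689
W = 10·11.9·(0.103142 − 0.009689) = 11.1210 kWh/t

W = 11.1210 kWh/t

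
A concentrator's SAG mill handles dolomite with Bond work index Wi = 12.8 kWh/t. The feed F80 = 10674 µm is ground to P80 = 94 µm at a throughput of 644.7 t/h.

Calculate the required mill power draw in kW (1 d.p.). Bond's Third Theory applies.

W = 10 Wi (P80^-0.5 − F80^-0.5)
W = 10·12.8·(1/√94 − 1/√10674) = 10·12.8·(0.093463) = 11.9633 kWh/t
Power = W × throughput = 11.9633 kWh/t × 644.7 t/h = 7712.7 kW

P = 7712.7 kW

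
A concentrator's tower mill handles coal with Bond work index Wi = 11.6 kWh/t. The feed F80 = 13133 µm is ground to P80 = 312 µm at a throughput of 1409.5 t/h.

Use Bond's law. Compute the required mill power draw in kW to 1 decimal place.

W = 10 Wi / √P80 − 10 Wi / √F80
W = 10·11.6·(1/√312 − 1/√13133) = 10·11.6·(0.047888) = 5.5550 kWh/t
Power = W × throughput = 5.5550 kWh/t × 1409.5 t/h = 7829.8 kW

P = 7829.8 kW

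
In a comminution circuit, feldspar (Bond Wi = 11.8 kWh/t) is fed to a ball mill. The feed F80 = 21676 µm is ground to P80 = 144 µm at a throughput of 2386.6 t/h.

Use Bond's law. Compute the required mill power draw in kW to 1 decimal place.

Bond:  W = 10 Wi (1/√P − 1/√F)
W = 10·11.8·(1/√144 − 1/√21676) = 10·11.8·(0.076541) = 9.0319 kWh/t
P_mill = W·ṁ = 9.0319·2386.6 = 21555.4 kW

P = 21555.4 kW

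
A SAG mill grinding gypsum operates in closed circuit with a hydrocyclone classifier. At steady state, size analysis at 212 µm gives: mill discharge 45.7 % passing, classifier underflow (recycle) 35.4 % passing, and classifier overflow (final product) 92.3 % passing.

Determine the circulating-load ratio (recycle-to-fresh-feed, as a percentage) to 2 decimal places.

Let r = R/F. Size balance at 212 µm:
(1+r)·d = r·u + o ⇒ r = (o−d)/(d−u)
r = (92.3 − 45.7)/(45.7 − 35.4) = 46.6/10.3 = 4.5243
CL = 100·r = 452.43 %

CL = 452.43 %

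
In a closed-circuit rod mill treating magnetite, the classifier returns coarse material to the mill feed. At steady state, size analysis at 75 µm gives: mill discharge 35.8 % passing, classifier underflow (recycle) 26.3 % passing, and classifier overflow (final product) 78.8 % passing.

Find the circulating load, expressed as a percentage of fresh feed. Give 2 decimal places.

Let r = R/F. Size balance at 75 µm:
r = (o − d)/(d − u)
r = (78.8 − 35.8)/(35.8 − 26.3) = 43.0/9.5 = 4.5263
CL = 100·r = 452.63 %

CL = 452.63 %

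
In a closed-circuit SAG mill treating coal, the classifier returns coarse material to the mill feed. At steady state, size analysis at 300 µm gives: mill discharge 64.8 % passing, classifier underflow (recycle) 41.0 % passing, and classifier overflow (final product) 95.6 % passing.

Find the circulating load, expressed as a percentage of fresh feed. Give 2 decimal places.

CL = 129.41 %

Let r = R/F. Size balance at 300 µm:
(1+r)d = ru + o → r = (o−d)/(d−u)
r = (95.6 − 64.8)/(64.8 − 41.0) = 30.8/23.8 = 1.2941
CL = 100·r = 129.41 %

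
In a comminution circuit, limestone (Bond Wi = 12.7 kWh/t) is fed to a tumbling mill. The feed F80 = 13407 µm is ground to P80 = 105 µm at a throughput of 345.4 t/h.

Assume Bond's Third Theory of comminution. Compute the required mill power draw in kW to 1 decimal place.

P = 3902.0 kW

Bond:  W = 10 Wi (1/√P − 1/√F)
W = 10·12.7·(1/√105 − 1/√13407) = 10·12.7·(0.088954) = 11.2971 kWh/t
Mill draw = 11.2971 × 345.4 = 3902.0 kW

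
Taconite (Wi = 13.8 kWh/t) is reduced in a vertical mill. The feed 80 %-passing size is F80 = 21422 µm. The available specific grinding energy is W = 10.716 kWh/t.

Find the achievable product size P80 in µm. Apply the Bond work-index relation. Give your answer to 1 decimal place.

P80 = 140.1 µm

W_Bond = 10·Wi·(1/√P₈₀ − 1/√F₈₀)
P80^(−½) = W/(10 Wi) + F80^(−½)
  = 10.7160/(10·13.8) + 1/√21422 = 0.077652 + 0.006832 = 0.084485
P80 = (1/0.084485)² = 11.8365² = 140.10 µm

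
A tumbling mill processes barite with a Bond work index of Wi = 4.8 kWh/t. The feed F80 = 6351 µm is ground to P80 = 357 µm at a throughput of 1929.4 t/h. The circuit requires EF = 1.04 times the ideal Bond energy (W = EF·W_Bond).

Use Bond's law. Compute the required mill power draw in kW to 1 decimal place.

P = 3889.0 kW

Bond: W = 10·Wi·(1/√P80 − 1/√F80)
W = 10·4.8·(1/√357 − 1/√6351) = 10·4.8·(0.040377) = 1.9381 kWh/t
With EF = 1.04: W = 1.9381·1.04 = 2.0156 kWh/t
P_mill = W·ṁ = 2.0156·1929.4 = 3889.0 kW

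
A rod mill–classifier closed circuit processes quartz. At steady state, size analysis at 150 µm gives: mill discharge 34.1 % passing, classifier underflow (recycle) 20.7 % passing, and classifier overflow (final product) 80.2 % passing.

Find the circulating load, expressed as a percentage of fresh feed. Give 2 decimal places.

CL = 344.03 %

Mass balance on the −150 µm fraction:
(1+r)·d = r·u + o ⇒ r = (o−d)/(d−u)
r = (80.2 − 34.1)/(34.1 − 20.7) = 46.1/13.4 = 3.4403
CL = 100·r = 344.03 %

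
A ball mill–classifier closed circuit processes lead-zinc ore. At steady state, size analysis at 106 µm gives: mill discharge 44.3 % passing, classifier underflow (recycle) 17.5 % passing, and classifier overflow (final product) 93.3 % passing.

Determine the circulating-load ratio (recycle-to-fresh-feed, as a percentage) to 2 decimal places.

CL = 182.84 %

Mass balance on the −106 µm fraction:
(1+r)·d = r·u + o ⇒ r = (o−d)/(d−u)
r = (93.3 − 44.3)/(44.3 − 17.5) = 49.0/26.8 = 1.8284
CL = 100·r = 182.84 %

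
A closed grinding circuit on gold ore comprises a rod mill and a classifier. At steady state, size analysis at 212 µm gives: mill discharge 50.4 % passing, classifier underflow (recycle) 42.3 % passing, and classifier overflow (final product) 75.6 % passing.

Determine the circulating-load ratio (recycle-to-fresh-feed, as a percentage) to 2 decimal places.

CL = 311.11 %

Mass balance on the −212 µm fraction:
Fd + Rd = Ru + Fo ⇒ R/F = (o−d)/(d−u)
r = (75.6 − 50.4)/(50.4 − 42.3) = 25.2/8.1 = 3.1111
CL = 100·r = 311.11 %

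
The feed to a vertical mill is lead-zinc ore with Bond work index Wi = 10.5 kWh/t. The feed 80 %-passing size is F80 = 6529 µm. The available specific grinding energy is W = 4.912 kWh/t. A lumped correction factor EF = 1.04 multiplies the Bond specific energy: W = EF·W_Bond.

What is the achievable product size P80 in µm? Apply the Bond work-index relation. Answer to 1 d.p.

W = 10·Wi·[P80^(−½) − F80^(−½)]
W_Bond = W / EF = 4.912 / 1.04 = 4.7231 kWh/t
P80^-0.5 = F80^-0.5 + W_Bond/(10 Wi)
  = 4.7231/(10·10.5) + 1/√6529 = 0.044982 + 0.012376 = 0.057358
P80 = (1/0.057358)² = 17.4345² = 303.96 µm

P80 = 304.0 µm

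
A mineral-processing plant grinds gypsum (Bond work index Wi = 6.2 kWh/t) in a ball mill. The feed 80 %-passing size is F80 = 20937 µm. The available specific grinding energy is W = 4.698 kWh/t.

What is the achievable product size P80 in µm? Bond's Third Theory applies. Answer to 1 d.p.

P80 = 146.3 µm

W = 10 Wi (P80^-0.5 − F80^-0.5)
1/√P80 = 1/√F80 + W/(10·Wi)
  = 4.6980/(10·6.2) + 1/√20937 = 0.075774 + 0.006911 = 0.082685
P80 = (1/0.082685)² = 12.0941² = 146.27 µm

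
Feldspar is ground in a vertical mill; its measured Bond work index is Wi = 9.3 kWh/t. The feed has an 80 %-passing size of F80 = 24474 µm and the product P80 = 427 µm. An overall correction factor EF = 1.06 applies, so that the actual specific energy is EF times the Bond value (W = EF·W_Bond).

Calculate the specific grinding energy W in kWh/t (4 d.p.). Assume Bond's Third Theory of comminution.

Bond:  W = 10 Wi (1/√P − 1/√F)
1/√427 = 0.048393;  1/√24474 = 0.006392
W = 10·9.3·(0.048393 − 0.006392) = 3.9061 kWh/t
Corrected W = EF·W_Bond = 1.06·3.9061 = 4.1405 kWh/t

W = 4.1405 kWh/t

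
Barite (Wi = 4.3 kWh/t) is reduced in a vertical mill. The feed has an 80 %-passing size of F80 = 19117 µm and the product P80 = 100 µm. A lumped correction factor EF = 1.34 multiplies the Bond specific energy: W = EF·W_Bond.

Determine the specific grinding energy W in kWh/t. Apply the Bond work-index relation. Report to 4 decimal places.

W = 5.3453 kWh/t

Bond:  W = 10 Wi (1/√P − 1/√F)
1/√100 = 0.100000;  1/√19117 = 0.007233
W = 10·4.3·(0.100000 − 0.007233) = 3.9890 kWh/t
Apply correction: 3.9890 × 1.34 = 5.3453 kWh/t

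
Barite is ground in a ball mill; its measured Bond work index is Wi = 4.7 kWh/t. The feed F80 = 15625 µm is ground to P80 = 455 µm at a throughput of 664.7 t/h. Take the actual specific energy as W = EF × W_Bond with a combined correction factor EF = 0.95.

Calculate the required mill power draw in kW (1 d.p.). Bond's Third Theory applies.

Bond:  W = 10 Wi (1/√P − 1/√F)
W = 10·4.7·(1/√455 − 1/√15625) = 10·4.7·(0.038881) = 1.8274 kWh/t
Corrected W = EF·W_Bond = 0.95·1.8274 = 1.7360 kWh/t
P_mill = W·ṁ = 1.7360·664.7 = 1153.9 kW

P = 1153.9 kW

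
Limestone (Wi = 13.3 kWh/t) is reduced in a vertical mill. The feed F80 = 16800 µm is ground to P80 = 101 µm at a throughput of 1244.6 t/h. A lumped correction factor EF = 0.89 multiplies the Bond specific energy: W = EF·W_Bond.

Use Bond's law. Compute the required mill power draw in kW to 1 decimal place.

W_Bond = 10·Wi·(1/√P₈₀ − 1/√F₈₀)
W = 10·13.3·(1/√101 − 1/√16800) = 10·13.3·(0.091789) = 12.2079 kWh/t
Apply correction: 12.2079 × 0.89 = 10.8650 kWh/t
P_mill = W·ṁ = 10.8650·1244.6 = 13522.6 kW

P = 13522.6 kW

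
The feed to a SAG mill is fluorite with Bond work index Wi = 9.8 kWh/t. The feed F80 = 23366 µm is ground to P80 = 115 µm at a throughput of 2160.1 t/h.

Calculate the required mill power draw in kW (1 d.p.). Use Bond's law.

P = 18355.3 kW

W = 10 Wi (1/√P80 − 1/√F80)  [Bond]
W = 10·9.8·(1/√115 − 1/√23366) = 10·9.8·(0.086709) = 8.4974 kWh/t
Mill draw = 8.4974 × 2160.1 = 18355.3 kW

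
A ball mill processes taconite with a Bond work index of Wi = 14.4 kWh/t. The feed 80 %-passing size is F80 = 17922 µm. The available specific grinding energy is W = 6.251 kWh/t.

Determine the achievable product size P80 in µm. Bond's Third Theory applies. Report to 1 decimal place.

W = 10 Wi (1/√P80 − 1/√F80)  [Bond]
P80^-0.5 = F80^-0.5 + W/(10 Wi)
  = 6.2510/(10·14.4) + 1/√17922 = 0.043410 + 0.007470 = 0.050879
P80 = (1/0.050879)² = 19.6543² = 386.29 µm

P80 = 386.3 µm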